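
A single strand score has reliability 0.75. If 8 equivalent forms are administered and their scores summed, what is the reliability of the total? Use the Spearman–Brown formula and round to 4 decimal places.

0.9600

ρ_k = kρ / (1 + (k−1)ρ) = 8·0.75 / (1 + 7·0.75) = 6.000 / 6.250 = 0.9600.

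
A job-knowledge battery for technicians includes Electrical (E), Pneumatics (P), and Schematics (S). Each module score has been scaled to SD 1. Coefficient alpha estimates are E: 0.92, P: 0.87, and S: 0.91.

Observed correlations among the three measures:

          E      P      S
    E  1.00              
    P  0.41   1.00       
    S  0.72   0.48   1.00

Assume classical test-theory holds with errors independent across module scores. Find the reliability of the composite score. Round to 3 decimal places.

Var(E+P+S) = 3 + 2·[0.41 + 0.72 + 0.48] = 3 + 3.22 = 6.22.
With uncorrelated errors the cross-covariances are all true-score covariance, so they carry over unchanged; only the diagonal terms shrink to ρᵢσᵢ².
True-score variance = [0.92 + 0.87 + 0.91] + 3.22 = 2.7 + 3.22 = 5.92.
Reliability = 5.92 / 6.22 = 0.952.

0.952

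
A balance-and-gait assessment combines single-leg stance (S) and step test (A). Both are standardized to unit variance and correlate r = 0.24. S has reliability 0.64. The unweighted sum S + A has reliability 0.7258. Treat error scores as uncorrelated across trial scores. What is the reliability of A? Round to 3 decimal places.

0.680

Var(S+A) = 2 + 2·0.24 = 2.480.
True-score variance = ρ_S + ρ_A + 2·0.24, so 0.7258 = (0.64 + ρ_A + 0.48) / 2.480.
ρ_A = 0.7258·2.480 − 0.64 − 0.48 = 0.680.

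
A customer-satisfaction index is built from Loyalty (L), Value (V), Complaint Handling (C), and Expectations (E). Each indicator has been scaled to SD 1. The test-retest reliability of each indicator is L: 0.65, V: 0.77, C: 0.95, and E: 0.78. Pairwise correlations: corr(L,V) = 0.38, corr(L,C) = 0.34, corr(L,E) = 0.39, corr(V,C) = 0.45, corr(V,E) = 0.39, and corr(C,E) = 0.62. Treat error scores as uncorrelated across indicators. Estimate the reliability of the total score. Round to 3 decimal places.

Var(L+V+C+E) = 4 + 2·[0.38 + 0.34 + 0.39 + 0.45 + 0.39 + 0.62] = 4 + 5.14 = 9.14.
With uncorrelated errors the cross-covariances are all true-score covariance, so they carry over unchanged; only the diagonal terms shrink to ρᵢσᵢ².
True-score variance = [0.65 + 0.77 + 0.95 + 0.78] + 5.14 = 3.15 + 5.14 = 8.29.
Reliability = 8.29 / 9.14 = 0.907.

0.907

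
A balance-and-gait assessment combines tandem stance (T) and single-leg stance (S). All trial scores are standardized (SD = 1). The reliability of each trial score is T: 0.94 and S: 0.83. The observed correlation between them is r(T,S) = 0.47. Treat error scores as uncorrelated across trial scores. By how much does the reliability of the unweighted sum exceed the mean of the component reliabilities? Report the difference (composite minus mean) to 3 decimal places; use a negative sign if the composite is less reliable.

Var(sum) = 2 + 0.94 = 2.94; true-score variance = 1.77 + 0.94 = 2.71; composite reliability = 0.9218.
Mean component reliability = 0.8850.
Difference = 0.9218 − 0.8850 = 0.037.

0.037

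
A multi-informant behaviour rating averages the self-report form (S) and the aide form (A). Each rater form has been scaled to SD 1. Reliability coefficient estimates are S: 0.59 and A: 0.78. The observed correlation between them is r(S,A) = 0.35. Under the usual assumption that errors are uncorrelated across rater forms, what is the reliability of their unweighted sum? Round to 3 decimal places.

0.767

Var(S+A) = 2 + 2·[0.35] = 2 + 0.7 = 2.7.
With uncorrelated errors the cross-covariances are all true-score covariance, so they carry over unchanged; only the diagonal terms shrink to ρᵢσᵢ².
True-score variance = [0.59 + 0.78] + 0.7 = 1.37 + 0.7 = 2.07.
Reliability = 2.07 / 2.7 = 0.767.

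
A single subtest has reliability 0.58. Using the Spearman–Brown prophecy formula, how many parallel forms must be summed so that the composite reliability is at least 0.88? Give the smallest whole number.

6

k ≥ ρ*(1−ρ₁)/(ρ₁(1−ρ*)) = 0.88·0.42 / (0.58·0.12) = 5.310.
Smallest integer k = 6.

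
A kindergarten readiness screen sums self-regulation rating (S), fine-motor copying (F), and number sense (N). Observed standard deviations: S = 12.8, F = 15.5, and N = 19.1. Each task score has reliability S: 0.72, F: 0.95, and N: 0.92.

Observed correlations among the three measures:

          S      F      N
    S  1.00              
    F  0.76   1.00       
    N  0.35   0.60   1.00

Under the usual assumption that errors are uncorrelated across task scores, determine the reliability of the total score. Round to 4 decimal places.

0.9455

Var(S+F+N) = 12.8² + 15.5² + 19.1² + 2·[12.8·15.5·0.76 + 12.8·19.1·0.35 + 15.5·19.1·0.60] = 768.9 + 827.964 = 1596.86.
Under uncorrelated errors the observed covariances equal the true-score covariances, so only the own-variance terms attenuate.
True-score variance = [12.8²·0.72 + 15.5²·0.95 + 19.1²·0.92] + 827.964 = 681.828 + 827.964 = 1509.79.
Reliability = 1509.79 / 1596.86 = 0.9455.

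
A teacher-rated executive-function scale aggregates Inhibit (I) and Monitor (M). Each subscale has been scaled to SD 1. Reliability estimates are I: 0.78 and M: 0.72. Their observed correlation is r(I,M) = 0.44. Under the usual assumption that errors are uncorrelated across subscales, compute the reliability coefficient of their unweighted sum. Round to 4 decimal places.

0.8264

Var(I+M) = 2 + 2·[0.44] = 2 + 0.88 = 2.88.
Because errors are independent across components, Cov(Tᵢ,Tⱼ) = Cov(Xᵢ,Xⱼ); the off-diagonal part of the true-score variance is the same as above.
True-score variance = [0.78 + 0.72] + 0.88 = 1.5 + 0.88 = 2.38.
Reliability = 2.38 / 2.88 = 0.8264.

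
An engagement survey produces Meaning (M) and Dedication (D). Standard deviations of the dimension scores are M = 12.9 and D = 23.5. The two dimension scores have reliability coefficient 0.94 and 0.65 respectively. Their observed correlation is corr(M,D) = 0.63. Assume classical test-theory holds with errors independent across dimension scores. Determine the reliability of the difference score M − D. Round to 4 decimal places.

Var(M−D) = 12.9² + 23.5² − 2·12.9·23.5·0.63 = 718.66 − 381.969 = 336.691.
Because errors are independent across components, Cov(Tᵢ,Tⱼ) = Cov(Xᵢ,Xⱼ); the off-diagonal part of the true-score variance is the same as above.
True-score variance = [12.9²·0.94 + 23.5²·0.65] − 381.969 = 515.388 − 381.969 = 133.419.
Reliability = 133.419 / 336.691 = 0.3963.

0.3963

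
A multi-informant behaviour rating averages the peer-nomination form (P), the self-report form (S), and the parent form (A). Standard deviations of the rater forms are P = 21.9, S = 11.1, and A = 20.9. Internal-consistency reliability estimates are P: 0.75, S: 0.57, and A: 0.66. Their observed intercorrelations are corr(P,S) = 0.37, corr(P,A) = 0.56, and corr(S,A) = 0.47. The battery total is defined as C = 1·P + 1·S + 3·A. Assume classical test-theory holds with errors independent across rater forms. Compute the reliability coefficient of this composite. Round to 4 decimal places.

0.7814

Var(C) = 21.9² + 11.1² + 3²·20.9² + 2·[21.9·11.1·0.37 + 3·21.9·20.9·0.56 + 3·11.1·20.9·0.47] = 4534.11 + 2372 = 6906.11.
With uncorrelated errors the cross-covariances are all true-score covariance, so they carry over unchanged; only the diagonal terms shrink to ρᵢσᵢ².
True-score variance = [21.9²·0.75 + 11.1²·0.57 + 3²·20.9²·0.66] + 2372 = 3024.59 + 2372 = 5396.59.
Reliability = 5396.59 / 6906.11 = 0.7814.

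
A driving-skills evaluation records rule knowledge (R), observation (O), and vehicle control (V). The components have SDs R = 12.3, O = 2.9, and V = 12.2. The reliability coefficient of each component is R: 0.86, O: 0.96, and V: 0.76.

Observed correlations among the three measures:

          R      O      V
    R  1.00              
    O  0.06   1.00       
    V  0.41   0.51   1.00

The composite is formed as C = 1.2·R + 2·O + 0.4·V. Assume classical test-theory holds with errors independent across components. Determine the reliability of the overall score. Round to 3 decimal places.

0.899

Var(C) = 1.2²·12.3² + 2²·2.9² + 0.4²·12.2² + 2·[2.4·12.3·2.9·0.06 + 0.48·12.3·12.2·0.41 + 0.8·2.9·12.2·0.51] = 275.312 + 98.2067 = 373.519.
Under uncorrelated errors the observed covariances equal the true-score covariances, so only the own-variance terms attenuate.
True-score variance = [1.2²·12.3²·0.86 + 2²·2.9²·0.96 + 0.4²·12.2²·0.76] + 98.2067 = 237.751 + 98.2067 = 335.958.
Reliability = 335.958 / 373.519 = 0.899.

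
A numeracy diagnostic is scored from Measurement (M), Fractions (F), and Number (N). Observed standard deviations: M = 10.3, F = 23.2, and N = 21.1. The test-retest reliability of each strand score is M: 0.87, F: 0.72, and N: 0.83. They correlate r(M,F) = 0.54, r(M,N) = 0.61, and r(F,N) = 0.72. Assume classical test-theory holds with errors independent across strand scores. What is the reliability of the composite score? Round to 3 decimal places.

Var(M+F+N) = 10.3² + 23.2² + 21.1² + 2·[10.3·23.2·0.54 + 10.3·21.1·0.61 + 23.2·21.1·0.72] = 1089.54 + 1228.13 = 2317.67.
With uncorrelated errors the cross-covariances are all true-score covariance, so they carry over unchanged; only the diagonal terms shrink to ρᵢσᵢ².
True-score variance = [10.3²·0.87 + 23.2²·0.72 + 21.1²·0.83] + 1228.13 = 849.355 + 1228.13 = 2077.48.
Reliability = 2077.48 / 2317.67 = 0.896.

0.896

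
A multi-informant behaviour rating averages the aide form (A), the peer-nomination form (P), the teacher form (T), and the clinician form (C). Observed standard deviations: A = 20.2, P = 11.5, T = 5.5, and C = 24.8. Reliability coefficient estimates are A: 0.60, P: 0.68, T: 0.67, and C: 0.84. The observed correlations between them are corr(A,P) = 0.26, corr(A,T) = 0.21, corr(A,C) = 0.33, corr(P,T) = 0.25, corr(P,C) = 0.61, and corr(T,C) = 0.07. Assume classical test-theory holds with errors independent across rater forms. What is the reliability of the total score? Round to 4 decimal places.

Var(A+P+T+C) = 20.2² + 11.5² + 5.5² + 24.8² + 2·[20.2·11.5·0.26 + 20.2·5.5·0.21 + 20.2·24.8·0.33 + 11.5·5.5·0.25 + 11.5·24.8·0.61 + 5.5·24.8·0.07] = 1185.58 + 896.757 = 2082.34.
Under uncorrelated errors the observed covariances equal the true-score covariances, so only the own-variance terms attenuate.
True-score variance = [20.2²·0.60 + 11.5²·0.68 + 5.5²·0.67 + 24.8²·0.84] + 896.757 = 871.655 + 896.757 = 1768.41.
Reliability = 1768.41 / 2082.34 = 0.8492.

0.8492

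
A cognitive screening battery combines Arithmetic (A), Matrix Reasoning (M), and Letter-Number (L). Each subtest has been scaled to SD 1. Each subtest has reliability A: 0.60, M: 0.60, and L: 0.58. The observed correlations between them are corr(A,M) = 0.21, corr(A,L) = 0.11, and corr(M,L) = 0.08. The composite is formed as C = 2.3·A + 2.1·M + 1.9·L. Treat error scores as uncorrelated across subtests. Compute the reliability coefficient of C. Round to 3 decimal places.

Var(C) = 2.3² + 2.1² + 1.9² + 2·[4.83·0.21 + 4.37·0.11 + 3.99·0.08] = 13.31 + 3.6284 = 16.9384.
Because errors are independent across components, Cov(Tᵢ,Tⱼ) = Cov(Xᵢ,Xⱼ); the off-diagonal part of the true-score variance is the same as above.
True-score variance = [2.3²·0.60 + 2.1²·0.60 + 1.9²·0.58] + 3.6284 = 7.9138 + 3.6284 = 11.5422.
Reliability = 11.5422 / 16.9384 = 0.681.

0.681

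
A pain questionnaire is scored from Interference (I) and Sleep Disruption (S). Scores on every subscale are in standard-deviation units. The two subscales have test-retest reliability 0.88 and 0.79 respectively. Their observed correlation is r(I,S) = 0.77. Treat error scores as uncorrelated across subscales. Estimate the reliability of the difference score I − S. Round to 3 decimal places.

Var(I−S) = 1 + 1 − 2·0.77 = 2 − 1.54 = 0.46.
With uncorrelated errors the cross-covariances are all true-score covariance, so they carry over unchanged; only the diagonal terms shrink to ρᵢσᵢ².
True-score variance = [0.88 + 0.79] − 1.54 = 1.67 − 1.54 = 0.13.
Reliability = 0.13 / 0.46 = 0.283.

0.283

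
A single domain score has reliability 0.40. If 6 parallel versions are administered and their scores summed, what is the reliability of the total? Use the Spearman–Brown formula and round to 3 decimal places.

ρ_k = kρ / (1 + (k−1)ρ) = 6·0.40 / (1 + 5·0.40) = 2.400 / 3.000 = 0.800.

0.800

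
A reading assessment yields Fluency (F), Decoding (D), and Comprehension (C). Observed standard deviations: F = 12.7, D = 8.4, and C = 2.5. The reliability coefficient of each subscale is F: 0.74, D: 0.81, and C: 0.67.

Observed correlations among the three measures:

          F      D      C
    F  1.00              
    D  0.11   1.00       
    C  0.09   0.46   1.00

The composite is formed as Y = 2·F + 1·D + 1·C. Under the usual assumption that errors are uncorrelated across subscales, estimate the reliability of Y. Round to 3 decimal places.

0.771

Var(Y) = 2²·12.7² + 8.4² + 2.5² + 2·[2·12.7·8.4·0.11 + 2·12.7·2.5·0.09 + 8.4·2.5·0.46] = 721.97 + 77.6892 = 799.659.
Under uncorrelated errors the observed covariances equal the true-score covariances, so only the own-variance terms attenuate.
True-score variance = [2²·12.7²·0.74 + 8.4²·0.81 + 2.5²·0.67] + 77.6892 = 538.76 + 77.6892 = 616.449.
Reliability = 616.449 / 799.659 = 0.771.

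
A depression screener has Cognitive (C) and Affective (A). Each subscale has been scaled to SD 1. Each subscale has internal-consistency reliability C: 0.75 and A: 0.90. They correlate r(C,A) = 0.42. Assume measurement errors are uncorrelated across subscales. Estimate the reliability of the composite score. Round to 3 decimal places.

Var(C+A) = 2 + 2·[0.42] = 2 + 0.84 = 2.84.
Under uncorrelated errors the observed covariances equal the true-score covariances, so only the own-variance terms attenuate.
True-score variance = [0.75 + 0.90] + 0.84 = 1.65 + 0.84 = 2.49.
Reliability = 2.49 / 2.84 = 0.877.

0.877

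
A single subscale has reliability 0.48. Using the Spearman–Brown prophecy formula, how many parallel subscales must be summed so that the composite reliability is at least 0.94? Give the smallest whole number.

17

k ≥ ρ*(1−ρ₁)/(ρ₁(1−ρ*)) = 0.94·0.52 / (0.48·0.06) = 16.972.
Smallest integer k = 17.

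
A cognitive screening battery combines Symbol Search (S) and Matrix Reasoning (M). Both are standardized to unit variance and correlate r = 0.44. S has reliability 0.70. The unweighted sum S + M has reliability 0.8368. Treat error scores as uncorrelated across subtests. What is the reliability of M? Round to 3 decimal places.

0.830

Var(S+M) = 2 + 2·0.44 = 2.880.
True-score variance = ρ_S + ρ_M + 2·0.44, so 0.8368 = (0.70 + ρ_M + 0.88) / 2.880.
ρ_M = 0.8368·2.880 − 0.70 − 0.88 = 0.830.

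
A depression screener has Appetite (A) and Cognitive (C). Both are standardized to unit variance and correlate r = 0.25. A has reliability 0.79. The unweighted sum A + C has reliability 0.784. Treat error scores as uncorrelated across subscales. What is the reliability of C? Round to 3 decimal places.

Var(A+C) = 2 + 2·0.25 = 2.500.
True-score variance = ρ_A + ρ_C + 2·0.25, so 0.784 = (0.79 + ρ_C + 0.50) / 2.500.
ρ_C = 0.784·2.500 − 0.79 − 0.50 = 0.670.

0.670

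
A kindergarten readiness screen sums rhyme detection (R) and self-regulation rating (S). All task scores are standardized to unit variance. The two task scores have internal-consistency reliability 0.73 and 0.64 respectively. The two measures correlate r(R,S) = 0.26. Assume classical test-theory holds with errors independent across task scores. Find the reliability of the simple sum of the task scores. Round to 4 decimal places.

0.7500

Var(R+S) = 2 + 2·[0.26] = 2 + 0.52 = 2.52.
With uncorrelated errors the cross-covariances are all true-score covariance, so they carry over unchanged; only the diagonal terms shrink to ρᵢσᵢ².
True-score variance = [0.73 + 0.64] + 0.52 = 1.37 + 0.52 = 1.89.
Reliability = 1.89 / 2.52 = 0.7500.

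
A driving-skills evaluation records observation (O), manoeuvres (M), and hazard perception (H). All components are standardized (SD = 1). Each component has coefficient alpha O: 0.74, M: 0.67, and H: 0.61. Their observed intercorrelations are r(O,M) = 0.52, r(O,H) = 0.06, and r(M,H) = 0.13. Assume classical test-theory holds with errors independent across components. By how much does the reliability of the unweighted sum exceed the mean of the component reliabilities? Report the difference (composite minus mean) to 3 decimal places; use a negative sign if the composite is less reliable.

0.105

Var(sum) = 3 + 1.42 = 4.42; true-score variance = 2.02 + 1.42 = 3.44; composite reliability = 0.7783.
Mean component reliability = 0.6733.
Difference = 0.7783 − 0.6733 = 0.105.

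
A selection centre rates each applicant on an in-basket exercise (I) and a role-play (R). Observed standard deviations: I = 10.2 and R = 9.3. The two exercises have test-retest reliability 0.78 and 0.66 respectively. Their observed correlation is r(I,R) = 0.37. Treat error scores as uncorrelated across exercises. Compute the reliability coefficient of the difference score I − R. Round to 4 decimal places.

0.5654

Var(I−R) = 10.2² + 9.3² − 2·10.2·9.3·0.37 = 190.53 − 70.1964 = 120.334.
Because errors are independent across components, Cov(Tᵢ,Tⱼ) = Cov(Xᵢ,Xⱼ); the off-diagonal part of the true-score variance is the same as above.
True-score variance = [10.2²·0.78 + 9.3²·0.66] − 70.1964 = 138.235 − 70.1964 = 68.0382.
Reliability = 68.0382 / 120.334 = 0.5654.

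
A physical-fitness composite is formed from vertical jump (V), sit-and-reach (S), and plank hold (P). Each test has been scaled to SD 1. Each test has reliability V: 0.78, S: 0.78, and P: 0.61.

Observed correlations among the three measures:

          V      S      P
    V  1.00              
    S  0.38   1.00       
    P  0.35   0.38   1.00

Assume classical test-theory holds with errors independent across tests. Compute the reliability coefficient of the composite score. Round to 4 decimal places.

Var(V+S+P) = 3 + 2·[0.38 + 0.35 + 0.38] = 3 + 2.22 = 5.22.
Under uncorrelated errors the observed covariances equal the true-score covariances, so only the own-variance terms attenuate.
True-score variance = [0.78 + 0.78 + 0.61] + 2.22 = 2.17 + 2.22 = 4.39.
Reliability = 4.39 / 5.22 = 0.8410.

0.8410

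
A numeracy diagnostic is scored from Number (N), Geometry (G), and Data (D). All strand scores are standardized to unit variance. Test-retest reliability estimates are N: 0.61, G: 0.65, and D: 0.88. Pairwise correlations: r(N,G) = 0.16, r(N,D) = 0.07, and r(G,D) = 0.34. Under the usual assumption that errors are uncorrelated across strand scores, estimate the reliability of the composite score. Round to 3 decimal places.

0.792

Var(N+G+D) = 3 + 2·[0.16 + 0.07 + 0.34] = 3 + 1.14 = 4.14.
Under uncorrelated errors the observed covariances equal the true-score covariances, so only the own-variance terms attenuate.
True-score variance = [0.61 + 0.65 + 0.88] + 1.14 = 2.14 + 1.14 = 3.28.
Reliability = 3.28 / 4.14 = 0.792.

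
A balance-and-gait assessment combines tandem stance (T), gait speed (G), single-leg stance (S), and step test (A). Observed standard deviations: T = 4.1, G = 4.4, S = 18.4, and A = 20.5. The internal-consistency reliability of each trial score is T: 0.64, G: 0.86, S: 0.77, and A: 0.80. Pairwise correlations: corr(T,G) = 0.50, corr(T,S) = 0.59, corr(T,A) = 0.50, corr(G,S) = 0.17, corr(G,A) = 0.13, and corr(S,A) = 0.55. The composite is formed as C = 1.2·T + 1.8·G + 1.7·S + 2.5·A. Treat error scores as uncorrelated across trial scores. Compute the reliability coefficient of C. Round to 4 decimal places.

0.8745

Var(C) = 1.2²·4.1² + 1.8²·4.4² + 1.7²·18.4² + 2.5²·20.5² + 2·[2.16·4.1·4.4·0.50 + 2.04·4.1·18.4·0.59 + 3·4.1·20.5·0.50 + 3.06·4.4·18.4·0.17 + 4.5·4.4·20.5·0.13 + 4.25·18.4·20.5·0.55] = 3691.93 + 2425.89 = 6117.82.
Under uncorrelated errors the observed covariances equal the true-score covariances, so only the own-variance terms attenuate.
True-score variance = [1.2²·4.1²·0.64 + 1.8²·4.4²·0.86 + 1.7²·18.4²·0.77 + 2.5²·20.5²·0.80] + 2425.89 = 2924.08 + 2425.89 = 5349.97.
Reliability = 5349.97 / 6117.82 = 0.8745.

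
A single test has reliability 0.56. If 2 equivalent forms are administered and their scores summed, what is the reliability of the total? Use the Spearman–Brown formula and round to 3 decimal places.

ρ_k = kρ / (1 + (k−1)ρ) = 2·0.56 / (1 + 1·0.56) = 1.120 / 1.560 = 0.718.

0.718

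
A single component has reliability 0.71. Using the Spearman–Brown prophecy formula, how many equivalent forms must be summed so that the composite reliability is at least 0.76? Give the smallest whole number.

k ≥ ρ*(1−ρ₁)/(ρ₁(1−ρ*)) = 0.76·0.29 / (0.71·0.24) = 1.293.
Smallest integer k = 2.

2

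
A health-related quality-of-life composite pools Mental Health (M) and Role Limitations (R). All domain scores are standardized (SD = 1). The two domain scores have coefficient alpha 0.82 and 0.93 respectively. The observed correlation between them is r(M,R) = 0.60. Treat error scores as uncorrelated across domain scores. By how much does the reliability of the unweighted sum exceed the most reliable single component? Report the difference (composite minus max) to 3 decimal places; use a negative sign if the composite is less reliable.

-0.008

Var(sum) = 2 + 1.2 = 3.2; true-score variance = 1.75 + 1.2 = 2.95; composite reliability = 0.9219.
Max component reliability = 0.9300.
Difference = 0.9219 − 0.9300 = -0.008.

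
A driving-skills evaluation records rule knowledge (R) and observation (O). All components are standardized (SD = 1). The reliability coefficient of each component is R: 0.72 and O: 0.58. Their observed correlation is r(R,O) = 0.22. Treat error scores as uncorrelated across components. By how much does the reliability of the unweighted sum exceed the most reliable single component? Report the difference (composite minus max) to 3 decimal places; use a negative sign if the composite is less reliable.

Var(sum) = 2 + 0.44 = 2.44; true-score variance = 1.3 + 0.44 = 1.74; composite reliability = 0.7131.
Max component reliability = 0.7200.
Difference = 0.7131 − 0.7200 = -0.007.

-0.007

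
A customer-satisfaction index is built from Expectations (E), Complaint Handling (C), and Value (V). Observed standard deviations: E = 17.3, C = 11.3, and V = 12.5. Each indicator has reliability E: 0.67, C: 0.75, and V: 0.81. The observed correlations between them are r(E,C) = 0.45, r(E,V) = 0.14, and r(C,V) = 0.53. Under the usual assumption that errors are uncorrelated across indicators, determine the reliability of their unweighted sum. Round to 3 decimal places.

Var(E+C+V) = 17.3² + 11.3² + 12.5² + 2·[17.3·11.3·0.45 + 17.3·12.5·0.14 + 11.3·12.5·0.53] = 583.23 + 386.216 = 969.446.
With uncorrelated errors the cross-covariances are all true-score covariance, so they carry over unchanged; only the diagonal terms shrink to ρᵢσᵢ².
True-score variance = [17.3²·0.67 + 11.3²·0.75 + 12.5²·0.81] + 386.216 = 422.854 + 386.216 = 809.07.
Reliability = 809.07 / 969.446 = 0.835.

0.835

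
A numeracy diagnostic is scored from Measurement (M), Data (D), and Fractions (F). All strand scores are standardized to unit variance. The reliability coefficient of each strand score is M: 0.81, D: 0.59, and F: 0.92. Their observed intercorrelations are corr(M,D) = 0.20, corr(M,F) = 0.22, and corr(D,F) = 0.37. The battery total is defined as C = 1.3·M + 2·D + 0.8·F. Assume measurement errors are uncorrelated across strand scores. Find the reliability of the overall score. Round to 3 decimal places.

0.777

Var(C) = 1.3² + 2² + 0.8² + 2·[2.6·0.20 + 1.04·0.22 + 1.6·0.37] = 6.33 + 2.6816 = 9.0116.
With uncorrelated errors the cross-covariances are all true-score covariance, so they carry over unchanged; only the diagonal terms shrink to ρᵢσᵢ².
True-score variance = [1.3²·0.81 + 2²·0.59 + 0.8²·0.92] + 2.6816 = 4.3177 + 2.6816 = 6.9993.
Reliability = 6.9993 / 9.0116 = 0.777.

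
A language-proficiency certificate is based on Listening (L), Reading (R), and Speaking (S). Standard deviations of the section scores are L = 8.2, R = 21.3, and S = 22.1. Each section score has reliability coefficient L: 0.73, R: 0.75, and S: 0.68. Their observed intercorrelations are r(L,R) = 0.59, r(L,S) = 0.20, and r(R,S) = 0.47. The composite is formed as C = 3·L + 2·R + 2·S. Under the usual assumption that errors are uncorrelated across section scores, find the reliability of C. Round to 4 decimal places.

Var(C) = 3²·8.2² + 2²·21.3² + 2²·22.1² + 2·[6·8.2·21.3·0.59 + 6·8.2·22.1·0.20 + 4·21.3·22.1·0.47] = 4373.56 + 3441.47 = 7815.03.
Because errors are independent across components, Cov(Tᵢ,Tⱼ) = Cov(Xᵢ,Xⱼ); the off-diagonal part of the true-score variance is the same as above.
True-score variance = [3²·8.2²·0.73 + 2²·21.3²·0.75 + 2²·22.1²·0.68] + 3441.47 = 3131.31 + 3441.47 = 6572.78.
Reliability = 6572.78 / 7815.03 = 0.8410.

0.8410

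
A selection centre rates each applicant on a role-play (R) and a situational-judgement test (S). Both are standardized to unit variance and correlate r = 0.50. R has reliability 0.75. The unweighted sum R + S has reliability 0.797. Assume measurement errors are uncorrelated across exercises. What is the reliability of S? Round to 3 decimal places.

0.641

Var(R+S) = 2 + 2·0.50 = 3.000.
True-score variance = ρ_R + ρ_S + 2·0.50, so 0.797 = (0.75 + ρ_S + 1.00) / 3.000.
ρ_S = 0.797·3.000 − 0.75 − 1.00 = 0.641.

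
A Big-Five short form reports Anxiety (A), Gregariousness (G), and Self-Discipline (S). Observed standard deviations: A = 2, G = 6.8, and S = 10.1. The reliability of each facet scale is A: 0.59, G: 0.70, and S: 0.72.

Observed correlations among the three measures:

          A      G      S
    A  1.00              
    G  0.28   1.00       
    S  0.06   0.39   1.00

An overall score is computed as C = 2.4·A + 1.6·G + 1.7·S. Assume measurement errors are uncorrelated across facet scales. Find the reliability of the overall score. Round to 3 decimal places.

Var(C) = 2.4²·2² + 1.6²·6.8² + 1.7²·10.1² + 2·[3.84·2·6.8·0.28 + 4.08·2·10.1·0.06 + 2.72·6.8·10.1·0.39] = 436.223 + 184.847 = 621.07.
With uncorrelated errors the cross-covariances are all true-score covariance, so they carry over unchanged; only the diagonal terms shrink to ρᵢσᵢ².
True-score variance = [2.4²·2²·0.59 + 1.6²·6.8²·0.70 + 1.7²·10.1²·0.72] + 184.847 = 308.718 + 184.847 = 493.565.
Reliability = 493.565 / 621.07 = 0.795.

0.795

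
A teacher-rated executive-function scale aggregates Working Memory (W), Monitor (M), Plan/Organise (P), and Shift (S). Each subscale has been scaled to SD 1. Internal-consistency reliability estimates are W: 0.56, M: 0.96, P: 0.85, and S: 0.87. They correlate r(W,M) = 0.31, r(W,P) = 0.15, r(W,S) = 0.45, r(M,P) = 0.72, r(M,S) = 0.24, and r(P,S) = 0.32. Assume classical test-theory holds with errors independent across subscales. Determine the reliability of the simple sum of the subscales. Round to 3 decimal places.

0.909

Var(W+M+P+S) = 4 + 2·[0.31 + 0.15 + 0.45 + 0.72 + 0.24 + 0.32] = 4 + 4.38 = 8.38.
Because errors are independent across components, Cov(Tᵢ,Tⱼ) = Cov(Xᵢ,Xⱼ); the off-diagonal part of the true-score variance is the same as above.
True-score variance = [0.56 + 0.96 + 0.85 + 0.87] + 4.38 = 3.24 + 4.38 = 7.62.
Reliability = 7.62 / 8.38 = 0.909.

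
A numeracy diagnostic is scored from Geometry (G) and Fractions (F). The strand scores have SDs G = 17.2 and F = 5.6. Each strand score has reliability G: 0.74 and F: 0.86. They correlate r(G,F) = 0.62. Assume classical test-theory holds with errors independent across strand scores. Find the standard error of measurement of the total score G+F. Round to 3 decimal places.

9.017

Var(total) = 327.2 + 119.437 = 446.637.
True-score variance = 245.891 + 119.437 = 365.328, so reliability = 0.8180.
Error variance = 446.637 − 365.328 = 81.3088; SEM = √81.3088 = 9.017.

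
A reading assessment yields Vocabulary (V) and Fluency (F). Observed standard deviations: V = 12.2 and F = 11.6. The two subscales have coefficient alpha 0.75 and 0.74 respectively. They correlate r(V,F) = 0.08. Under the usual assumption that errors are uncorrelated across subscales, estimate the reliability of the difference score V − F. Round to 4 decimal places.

0.7231

Var(V−F) = 12.2² + 11.6² − 2·12.2·11.6·0.08 = 283.4 − 22.6432 = 260.757.
With uncorrelated errors the cross-covariances are all true-score covariance, so they carry over unchanged; only the diagonal terms shrink to ρᵢσᵢ².
True-score variance = [12.2²·0.75 + 11.6²·0.74] − 22.6432 = 211.204 − 22.6432 = 188.561.
Reliability = 188.561 / 260.757 = 0.7231.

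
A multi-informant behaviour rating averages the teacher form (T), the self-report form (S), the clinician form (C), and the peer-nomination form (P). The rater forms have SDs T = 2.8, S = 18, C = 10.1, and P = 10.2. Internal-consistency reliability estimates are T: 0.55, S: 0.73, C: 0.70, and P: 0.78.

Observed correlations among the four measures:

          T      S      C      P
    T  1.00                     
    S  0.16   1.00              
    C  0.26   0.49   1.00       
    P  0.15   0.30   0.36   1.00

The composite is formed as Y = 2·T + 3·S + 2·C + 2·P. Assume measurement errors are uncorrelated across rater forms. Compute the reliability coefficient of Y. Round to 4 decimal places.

Var(Y) = 2²·2.8² + 3²·18² + 2²·10.1² + 2²·10.2² + 2·[6·2.8·18·0.16 + 4·2.8·10.1·0.26 + 4·2.8·10.2·0.15 + 6·18·10.1·0.49 + 6·18·10.2·0.30 + 4·10.1·10.2·0.36] = 3771.56 + 2216.5 = 5988.06.
With uncorrelated errors the cross-covariances are all true-score covariance, so they carry over unchanged; only the diagonal terms shrink to ρᵢσᵢ².
True-score variance = [2²·2.8²·0.55 + 3²·18²·0.73 + 2²·10.1²·0.70 + 2²·10.2²·0.78] + 2216.5 = 2756.16 + 2216.5 = 4972.66.
Reliability = 4972.66 / 5988.06 = 0.8304.

0.8304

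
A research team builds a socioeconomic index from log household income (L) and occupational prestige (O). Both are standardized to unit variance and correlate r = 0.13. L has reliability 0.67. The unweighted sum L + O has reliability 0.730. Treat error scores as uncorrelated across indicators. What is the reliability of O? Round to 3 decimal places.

Var(L+O) = 2 + 2·0.13 = 2.260.
True-score variance = ρ_L + ρ_O + 2·0.13, so 0.730 = (0.67 + ρ_O + 0.26) / 2.260.
ρ_O = 0.730·2.260 − 0.67 − 0.26 = 0.720.

0.720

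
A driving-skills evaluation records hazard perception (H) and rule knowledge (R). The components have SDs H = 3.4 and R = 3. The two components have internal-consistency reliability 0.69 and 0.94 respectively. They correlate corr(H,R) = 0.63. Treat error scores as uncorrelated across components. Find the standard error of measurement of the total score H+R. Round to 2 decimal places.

2.03

Var(total) = 20.56 + 12.852 = 33.412.
True-score variance = 16.4364 + 12.852 = 29.2884, so reliability = 0.8766.
Error variance = 33.412 − 29.2884 = 4.1236; SEM = √4.1236 = 2.03.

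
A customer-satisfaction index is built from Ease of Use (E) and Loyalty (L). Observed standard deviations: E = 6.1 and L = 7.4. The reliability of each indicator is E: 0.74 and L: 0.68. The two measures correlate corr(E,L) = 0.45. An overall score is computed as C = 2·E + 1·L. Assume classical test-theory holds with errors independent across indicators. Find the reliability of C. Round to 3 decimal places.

Var(C) = 2²·6.1² + 7.4² + 2·[2·6.1·7.4·0.45] = 203.6 + 81.252 = 284.852.
Under uncorrelated errors the observed covariances equal the true-score covariances, so only the own-variance terms attenuate.
True-score variance = [2²·6.1²·0.74 + 7.4²·0.68] + 81.252 = 147.378 + 81.252 = 228.63.
Reliability = 228.63 / 284.852 = 0.803.

0.803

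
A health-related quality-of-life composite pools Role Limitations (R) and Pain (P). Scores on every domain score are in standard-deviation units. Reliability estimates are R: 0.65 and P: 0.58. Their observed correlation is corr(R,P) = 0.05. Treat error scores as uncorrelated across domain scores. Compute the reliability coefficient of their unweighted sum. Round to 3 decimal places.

0.633

Var(R+P) = 2 + 2·[0.05] = 2 + 0.1 = 2.1.
Under uncorrelated errors the observed covariances equal the true-score covariances, so only the own-variance terms attenuate.
True-score variance = [0.65 + 0.58] + 0.1 = 1.23 + 0.1 = 1.33.
Reliability = 1.33 / 2.1 = 0.633.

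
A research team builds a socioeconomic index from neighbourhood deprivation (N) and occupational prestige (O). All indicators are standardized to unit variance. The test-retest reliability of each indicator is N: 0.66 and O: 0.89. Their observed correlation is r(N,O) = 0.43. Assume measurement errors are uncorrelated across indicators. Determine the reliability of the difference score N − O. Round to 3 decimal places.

Var(N−O) = 1 + 1 − 2·0.43 = 2 − 0.86 = 1.14.
Under uncorrelated errors the observed covariances equal the true-score covariances, so only the own-variance terms attenuate.
True-score variance = [0.66 + 0.89] − 0.86 = 1.55 − 0.86 = 0.69.
Reliability = 0.69 / 1.14 = 0.605.

0.605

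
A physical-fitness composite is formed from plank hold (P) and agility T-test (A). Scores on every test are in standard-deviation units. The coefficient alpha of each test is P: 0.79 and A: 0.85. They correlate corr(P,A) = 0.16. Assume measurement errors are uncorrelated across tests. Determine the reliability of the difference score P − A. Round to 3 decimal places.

0.786

Var(P−A) = 1 + 1 − 2·0.16 = 2 − 0.32 = 1.68.
With uncorrelated errors the cross-covariances are all true-score covariance, so they carry over unchanged; only the diagonal terms shrink to ρᵢσᵢ².
True-score variance = [0.79 + 0.85] − 0.32 = 1.64 − 0.32 = 1.32.
Reliability = 1.32 / 1.68 = 0.786.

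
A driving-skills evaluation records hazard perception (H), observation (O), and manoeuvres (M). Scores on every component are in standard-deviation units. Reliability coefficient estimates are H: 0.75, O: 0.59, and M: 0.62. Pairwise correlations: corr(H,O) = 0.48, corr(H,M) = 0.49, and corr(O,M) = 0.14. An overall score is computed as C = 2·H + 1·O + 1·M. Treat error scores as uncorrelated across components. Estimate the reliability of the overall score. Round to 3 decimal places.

Var(C) = 2² + 1 + 1 + 2·[2·0.48 + 2·0.49 + 0.14] = 6 + 4.16 = 10.16.
Because errors are independent across components, Cov(Tᵢ,Tⱼ) = Cov(Xᵢ,Xⱼ); the off-diagonal part of the true-score variance is the same as above.
True-score variance = [2²·0.75 + 0.59 + 0.62] + 4.16 = 4.21 + 4.16 = 8.37.
Reliability = 8.37 / 10.16 = 0.824.

0.824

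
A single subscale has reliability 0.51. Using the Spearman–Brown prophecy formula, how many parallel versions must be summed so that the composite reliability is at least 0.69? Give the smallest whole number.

k ≥ ρ*(1−ρ₁)/(ρ₁(1−ρ*)) = 0.69·0.49 / (0.51·0.31) = 2.139.
Smallest integer k = 3.

3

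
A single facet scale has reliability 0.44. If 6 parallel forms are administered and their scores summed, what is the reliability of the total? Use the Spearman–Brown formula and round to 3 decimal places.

0.825

ρ_k = kρ / (1 + (k−1)ρ) = 6·0.44 / (1 + 5·0.44) = 2.640 / 3.200 = 0.825.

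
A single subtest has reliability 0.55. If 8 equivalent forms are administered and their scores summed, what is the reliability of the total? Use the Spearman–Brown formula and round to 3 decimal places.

0.907

ρ_k = kρ / (1 + (k−1)ρ) = 8·0.55 / (1 + 7·0.55) = 4.400 / 4.850 = 0.907.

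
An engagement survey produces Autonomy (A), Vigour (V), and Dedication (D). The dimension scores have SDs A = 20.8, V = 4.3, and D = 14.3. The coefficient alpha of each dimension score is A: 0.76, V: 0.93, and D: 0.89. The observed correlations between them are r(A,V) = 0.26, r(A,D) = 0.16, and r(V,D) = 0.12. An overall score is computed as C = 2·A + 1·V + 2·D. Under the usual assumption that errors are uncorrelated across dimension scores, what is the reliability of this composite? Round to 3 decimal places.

Var(C) = 2²·20.8² + 4.3² + 2²·14.3² + 2·[2·20.8·4.3·0.26 + 4·20.8·14.3·0.16 + 2·4.3·14.3·0.12] = 2567.01 + 503.256 = 3070.27.
With uncorrelated errors the cross-covariances are all true-score covariance, so they carry over unchanged; only the diagonal terms shrink to ρᵢσᵢ².
True-score variance = [2²·20.8²·0.76 + 4.3²·0.93 + 2²·14.3²·0.89] + 503.256 = 2060.41 + 503.256 = 2563.66.
Reliability = 2563.66 / 3070.27 = 0.835.

0.835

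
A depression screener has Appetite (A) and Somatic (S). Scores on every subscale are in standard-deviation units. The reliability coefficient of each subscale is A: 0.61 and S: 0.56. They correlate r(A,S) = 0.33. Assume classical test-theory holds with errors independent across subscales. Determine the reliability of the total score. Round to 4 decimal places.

0.6880

Var(A+S) = 2 + 2·[0.33] = 2 + 0.66 = 2.66.
Because errors are independent across components, Cov(Tᵢ,Tⱼ) = Cov(Xᵢ,Xⱼ); the off-diagonal part of the true-score variance is the same as above.
True-score variance = [0.61 + 0.56] + 0.66 = 1.17 + 0.66 = 1.83.
Reliability = 1.83 / 2.66 = 0.6880.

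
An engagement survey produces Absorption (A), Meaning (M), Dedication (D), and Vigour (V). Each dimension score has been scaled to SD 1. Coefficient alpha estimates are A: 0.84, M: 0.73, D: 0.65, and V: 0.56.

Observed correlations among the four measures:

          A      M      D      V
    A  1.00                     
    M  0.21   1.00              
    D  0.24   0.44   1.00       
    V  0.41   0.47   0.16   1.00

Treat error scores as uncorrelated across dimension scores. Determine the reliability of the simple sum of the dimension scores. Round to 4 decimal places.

0.8448

Var(A+M+D+V) = 4 + 2·[0.21 + 0.24 + 0.41 + 0.44 + 0.47 + 0.16] = 4 + 3.86 = 7.86.
Because errors are independent across components, Cov(Tᵢ,Tⱼ) = Cov(Xᵢ,Xⱼ); the off-diagonal part of the true-score variance is the same as above.
True-score variance = [0.84 + 0.73 + 0.65 + 0.56] + 3.86 = 2.78 + 3.86 = 6.64.
Reliability = 6.64 / 7.86 = 0.8448.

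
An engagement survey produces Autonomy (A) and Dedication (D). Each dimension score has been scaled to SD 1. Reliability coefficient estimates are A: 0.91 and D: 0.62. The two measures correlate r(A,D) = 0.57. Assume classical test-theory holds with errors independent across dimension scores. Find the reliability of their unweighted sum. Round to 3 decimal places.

0.850

Var(A+D) = 2 + 2·[0.57] = 2 + 1.14 = 3.14.
With uncorrelated errors the cross-covariances are all true-score covariance, so they carry over unchanged; only the diagonal terms shrink to ρᵢσᵢ².
True-score variance = [0.91 + 0.62] + 1.14 = 1.53 + 1.14 = 2.67.
Reliability = 2.67 / 3.14 = 0.850.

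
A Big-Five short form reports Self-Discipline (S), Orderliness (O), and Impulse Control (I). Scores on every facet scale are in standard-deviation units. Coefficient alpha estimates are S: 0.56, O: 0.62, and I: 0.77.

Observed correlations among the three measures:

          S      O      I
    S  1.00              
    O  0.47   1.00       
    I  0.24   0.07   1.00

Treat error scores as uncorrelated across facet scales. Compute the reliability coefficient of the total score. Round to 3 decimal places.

0.770

Var(S+O+I) = 3 + 2·[0.47 + 0.24 + 0.07] = 3 + 1.56 = 4.56.
Under uncorrelated errors the observed covariances equal the true-score covariances, so only the own-variance terms attenuate.
True-score variance = [0.56 + 0.62 + 0.77] + 1.56 = 1.95 + 1.56 = 3.51.
Reliability = 3.51 / 4.56 = 0.770.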